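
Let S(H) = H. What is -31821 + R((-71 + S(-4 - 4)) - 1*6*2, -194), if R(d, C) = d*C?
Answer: -14167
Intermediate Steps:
R(d, C) = C*d
-31821 + R((-71 + S(-4 - 4)) - 1*6*2, -194) = -31821 - 194*((-71 + (-4 - 4)) - 1*6*2) = -31821 - 194*((-71 - 8) - 6*2) = -31821 - 194*(-79 - 12) = -31821 - 194*(-91) = -31821 + 17654 = -14167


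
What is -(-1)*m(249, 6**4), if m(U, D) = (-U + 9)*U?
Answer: -59760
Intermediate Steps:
m(U, D) = U*(9 - U) (m(U, D) = (9 - U)*U = U*(9 - U))
-(-1)*m(249, 6**4) = -(-1)*249*(9 - 1*249) = -(-1)*249*(9 - 249) = -(-1)*249*(-240) = -(-1)*(-59760) = -1*59760 = -59760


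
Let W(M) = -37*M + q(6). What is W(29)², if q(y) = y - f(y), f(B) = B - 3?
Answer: 1144900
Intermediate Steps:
f(B) = -3 + B
q(y) = 3 (q(y) = y - (-3 + y) = y + (3 - y) = 3)
W(M) = 3 - 37*M (W(M) = -37*M + 3 = 3 - 37*M)
W(29)² = (3 - 37*29)² = (3 - 1073)² = (-1070)² = 1144900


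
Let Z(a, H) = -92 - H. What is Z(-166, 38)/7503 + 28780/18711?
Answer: 71167970/46796211 ≈ 1.5208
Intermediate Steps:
Z(-166, 38)/7503 + 28780/18711 = (-92 - 1*38)/7503 + 28780/18711 = (-92 - 38)*(1/7503) + 28780*(1/18711) = -130*1/7503 + 28780/18711 = -130/7503 + 28780/18711 = 71167970/46796211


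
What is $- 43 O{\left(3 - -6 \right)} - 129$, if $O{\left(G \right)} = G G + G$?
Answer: $-3999$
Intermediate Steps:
$O{\left(G \right)} = G + G^{2}$ ($O{\left(G \right)} = G^{2} + G = G + G^{2}$)
$- 43 O{\left(3 - -6 \right)} - 129 = - 43 \left(3 - -6\right) \left(1 + \left(3 - -6\right)\right) - 129 = - 43 \left(3 + 6\right) \left(1 + \left(3 + 6\right)\right) - 129 = - 43 \cdot 9 \left(1 + 9\right) - 129 = - 43 \cdot 9 \cdot 10 - 129 = \left(-43\right) 90 - 129 = -3870 - 129 = -3999$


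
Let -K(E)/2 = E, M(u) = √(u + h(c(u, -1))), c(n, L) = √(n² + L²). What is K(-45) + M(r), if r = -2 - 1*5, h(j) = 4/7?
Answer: 90 + 3*I*√35/7 ≈ 90.0 + 2.5355*I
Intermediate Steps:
c(n, L) = √(L² + n²)
h(j) = 4/7 (h(j) = 4*(⅐) = 4/7)
r = -7 (r = -2 - 5 = -7)
M(u) = √(4/7 + u) (M(u) = √(u + 4/7) = √(4/7 + u))
K(E) = -2*E
K(-45) + M(r) = -2*(-45) + √(28 + 49*(-7))/7 = 90 + √(28 - 343)/7 = 90 + √(-315)/7 = 90 + (3*I*√35)/7 = 90 + 3*I*√35/7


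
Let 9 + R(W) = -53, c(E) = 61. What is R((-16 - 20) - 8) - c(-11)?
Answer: -123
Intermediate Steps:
R(W) = -62 (R(W) = -9 - 53 = -62)
R((-16 - 20) - 8) - c(-11) = -62 - 1*61 = -62 - 61 = -123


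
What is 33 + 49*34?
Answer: 1699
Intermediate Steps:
33 + 49*34 = 33 + 1666 = 1699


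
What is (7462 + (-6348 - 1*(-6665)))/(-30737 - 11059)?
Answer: -2593/13932 ≈ -0.18612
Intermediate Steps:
(7462 + (-6348 - 1*(-6665)))/(-30737 - 11059) = (7462 + (-6348 + 6665))/(-41796) = (7462 + 317)*(-1/41796) = 7779*(-1/41796) = -2593/13932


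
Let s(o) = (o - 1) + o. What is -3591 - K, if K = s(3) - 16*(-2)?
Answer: -3628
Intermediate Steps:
s(o) = -1 + 2*o (s(o) = (-1 + o) + o = -1 + 2*o)
K = 37 (K = (-1 + 2*3) - 16*(-2) = (-1 + 6) + 32 = 5 + 32 = 37)
-3591 - K = -3591 - 1*37 = -3591 - 37 = -3628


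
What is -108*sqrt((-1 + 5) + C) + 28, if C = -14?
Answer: 28 - 108*I*sqrt(10) ≈ 28.0 - 341.53*I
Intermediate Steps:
-108*sqrt((-1 + 5) + C) + 28 = -108*sqrt((-1 + 5) - 14) + 28 = -108*sqrt(4 - 14) + 28 = -108*I*sqrt(10) + 28 = 28 - 108*I*sqrt(10)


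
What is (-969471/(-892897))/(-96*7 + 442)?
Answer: -969471/205366310 ≈ -0.0047207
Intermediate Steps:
(-969471/(-892897))/(-96*7 + 442) = (-969471*(-1/892897))/(-672 + 442) = (969471/892897)/(-230) = (969471/892897)*(-1/230) = -969471/205366310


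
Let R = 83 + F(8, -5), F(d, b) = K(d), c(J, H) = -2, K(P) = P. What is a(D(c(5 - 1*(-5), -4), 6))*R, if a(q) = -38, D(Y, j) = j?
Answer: -3458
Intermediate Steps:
F(d, b) = d
R = 91 (R = 83 + 8 = 91)
a(D(c(5 - 1*(-5), -4), 6))*R = -38*91 = -3458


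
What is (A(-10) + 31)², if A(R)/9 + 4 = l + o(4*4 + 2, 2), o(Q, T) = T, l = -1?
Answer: 16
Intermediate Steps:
A(R) = -27 (A(R) = -36 + 9*(-1 + 2) = -36 + 9*1 = -36 + 9 = -27)
(A(-10) + 31)² = (-27 + 31)² = 4² = 16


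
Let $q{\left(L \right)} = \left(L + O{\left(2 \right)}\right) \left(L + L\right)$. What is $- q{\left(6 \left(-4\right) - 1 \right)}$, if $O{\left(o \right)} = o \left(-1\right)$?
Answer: $-1350$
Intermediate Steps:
$O{\left(o \right)} = - o$
$q{\left(L \right)} = 2 L \left(-2 + L\right)$ ($q{\left(L \right)} = \left(L - 2\right) \left(L + L\right) = \left(L - 2\right) 2 L = \left(-2 + L\right) 2 L = 2 L \left(-2 + L\right)$)
$- q{\left(6 \left(-4\right) - 1 \right)} = - 2 \left(6 \left(-4\right) - 1\right) \left(-2 + \left(6 \left(-4\right) - 1\right)\right) = - 2 \left(-24 - 1\right) \left(-2 - 25\right) = - 2 \left(-25\right) \left(-2 - 25\right) = - 2 \left(-25\right) \left(-27\right) = \left(-1\right) 1350 = -1350$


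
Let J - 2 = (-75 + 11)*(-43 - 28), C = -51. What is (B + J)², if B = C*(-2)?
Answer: 21603904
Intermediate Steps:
B = 102 (B = -51*(-2) = 102)
J = 4546 (J = 2 + (-75 + 11)*(-43 - 28) = 2 - 64*(-71) = 2 + 4544 = 4546)
(B + J)² = (102 + 4546)² = 4648² = 21603904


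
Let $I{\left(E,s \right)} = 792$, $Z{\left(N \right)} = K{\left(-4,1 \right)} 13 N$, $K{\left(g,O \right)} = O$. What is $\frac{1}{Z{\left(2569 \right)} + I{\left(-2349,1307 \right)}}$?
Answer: $\frac{1}{34189} \approx 2.9249 \cdot 10^{-5}$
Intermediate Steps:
$Z{\left(N \right)} = 13 N$ ($Z{\left(N \right)} = 1 \cdot 13 N = 13 N$)
$\frac{1}{Z{\left(2569 \right)} + I{\left(-2349,1307 \right)}} = \frac{1}{13 \cdot 2569 + 792} = \frac{1}{33397 + 792} = \frac{1}{34189}$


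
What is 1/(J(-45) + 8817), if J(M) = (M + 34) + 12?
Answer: 1/8818 ≈ 0.00011340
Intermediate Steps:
J(M) = 46 + M (J(M) = (34 + M) + 12 = 46 + M)
1/(J(-45) + 8817) = 1/((46 - 45) + 8817) = 1/(1 + 8817) = 1/8818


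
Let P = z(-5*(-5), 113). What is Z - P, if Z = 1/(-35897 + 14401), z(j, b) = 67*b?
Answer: -162746217/21496 ≈ -7571.0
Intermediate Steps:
P = 7571 (P = 67*113 = 7571)
Z = -1/21496 (Z = 1/(-21496) = -1/21496 ≈ -4.6520e-5)
Z - P = -1/21496 - 1*7571 = -1/21496 - 7571 = -162746217/21496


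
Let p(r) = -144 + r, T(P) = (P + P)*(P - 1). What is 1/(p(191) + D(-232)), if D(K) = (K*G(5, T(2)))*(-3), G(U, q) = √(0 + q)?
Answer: 1/1439 ≈ 0.00069493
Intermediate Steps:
T(P) = 2*P*(-1 + P) (T(P) = (2*P)*(-1 + P) = 2*P*(-1 + P))
G(U, q) = √q
D(K) = -6*K (D(K) = (K*√(2*2*(-1 + 2)))*(-3) = (K*√(2*2*1))*(-3) = (K*√4)*(-3) = (K*2)*(-3) = (2*K)*(-3) = -6*K)
1/(p(191) + D(-232)) = 1/((-144 + 191) - 6*(-232)) = 1/(47 + 1392) = 1/1439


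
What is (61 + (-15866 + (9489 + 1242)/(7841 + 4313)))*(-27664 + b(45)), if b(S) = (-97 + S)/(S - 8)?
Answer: 98310122552590/224849 ≈ 4.3723e+8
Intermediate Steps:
b(S) = (-97 + S)/(-8 + S)
(61 + (-15866 + (9489 + 1242)/(7841 + 4313)))*(-27664 + b(45)) = (61 + (-15866 + (9489 + 1242)/(7841 + 4313)))*(-27664 + (-97 + 45)/(-8 + 45)) = (61 + (-15866 + 10731/12154))*(-27664 - 52/37) = (61 - 192824633/12154)*(-1023620/37) = -192083239/12154*(-1023620/37) = 98310122552590/224849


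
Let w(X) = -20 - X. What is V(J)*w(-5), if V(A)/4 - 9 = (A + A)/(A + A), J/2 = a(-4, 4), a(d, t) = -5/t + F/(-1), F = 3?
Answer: -600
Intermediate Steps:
a(d, t) = -3 - 5/t (a(d, t) = -5/t + 3/(-1) = -5/t + 3*(-1) = -5/t - 3 = -3 - 5/t)
J = -17/2 (J = 2*(-3 - 5/4) = 2*(-17/4) = -17/2 ≈ -8.5000)
V(A) = 40 (V(A) = 36 + 4*((A + A)/(A + A)) = 36 + 4*((2*A)/((2*A))) = 36 + 4*((2*A)*(1/(2*A))) = 36 + 4*1 = 36 + 4 = 40)
V(J)*w(-5) = 40*(-20 - 1*(-5)) = 40*(-20 + 5) = 40*(-15) = -600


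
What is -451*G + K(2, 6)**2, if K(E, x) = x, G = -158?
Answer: 71294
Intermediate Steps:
-451*G + K(2, 6)**2 = -451*(-158) + 6**2 = 71258 + 36 = 71294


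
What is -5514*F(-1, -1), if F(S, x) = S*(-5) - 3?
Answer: -11028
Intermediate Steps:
F(S, x) = -3 - 5*S (F(S, x) = -5*S - 3 = -3 - 5*S)
-5514*F(-1, -1) = -5514*(-3 - 5*(-1)) = -5514*(-3 + 5) = -5514*2 = -11028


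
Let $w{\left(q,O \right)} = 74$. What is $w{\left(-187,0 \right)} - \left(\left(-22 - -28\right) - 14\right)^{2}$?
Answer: $10$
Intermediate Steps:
$w{\left(-187,0 \right)} - \left(\left(-22 - -28\right) - 14\right)^{2} = 74 - \left(\left(-22 - -28\right) - 14\right)^{2} = 74 - \left(\left(-22 + 28\right) - 14\right)^{2} = 74 - \left(6 - 14\right)^{2} = 74 - \left(-8\right)^{2} = 74 - 64 = 10$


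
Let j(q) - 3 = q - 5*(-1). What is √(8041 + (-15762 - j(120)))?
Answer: I*√7849 ≈ 88.595*I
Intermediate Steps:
j(q) = 8 + q (j(q) = 3 + (q - 5*(-1)) = 3 + (q + 5) = 3 + (5 + q) = 8 + q)
√(8041 + (-15762 - j(120))) = √(8041 + (-15762 - (8 + 120))) = √(8041 + (-15762 - 1*128)) = √(8041 + (-15762 - 128)) = √(8041 - 15890) = √(-7849) = I*√7849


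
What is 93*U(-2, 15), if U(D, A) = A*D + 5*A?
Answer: 4185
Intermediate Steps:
U(D, A) = 5*A + A*D
93*U(-2, 15) = 93*(15*(5 - 2)) = 93*(15*3) = 93*45 = 4185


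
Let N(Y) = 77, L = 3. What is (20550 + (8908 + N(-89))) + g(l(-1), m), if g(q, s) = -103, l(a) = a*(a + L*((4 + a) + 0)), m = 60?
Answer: 29432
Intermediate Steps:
l(a) = a*(12 + 4*a) (l(a) = a*(a + 3*((4 + a) + 0)) = a*(a + 3*(4 + a)) = a*(a + (12 + 3*a)) = a*(12 + 4*a))
(20550 + (8908 + N(-89))) + g(l(-1), m) = (20550 + (8908 + 77)) - 103 = (20550 + 8985) - 103 = 29535 - 103 = 29432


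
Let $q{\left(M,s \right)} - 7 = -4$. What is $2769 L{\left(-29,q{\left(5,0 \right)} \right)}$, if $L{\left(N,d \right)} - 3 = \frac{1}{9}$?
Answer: $\frac{25844}{3} \approx 8614.7$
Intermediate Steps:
$q{\left(M,s \right)} = 3$ ($q{\left(M,s \right)} = 7 - 4 = 3$)
$L{\left(N,d \right)} = \frac{28}{9}$ ($L{\left(N,d \right)} = 3 + \frac{1}{9} = \frac{28}{9}$)
$2769 L{\left(-29,q{\left(5,0 \right)} \right)} = 2769 \cdot \frac{28}{9} = \frac{25844}{3}$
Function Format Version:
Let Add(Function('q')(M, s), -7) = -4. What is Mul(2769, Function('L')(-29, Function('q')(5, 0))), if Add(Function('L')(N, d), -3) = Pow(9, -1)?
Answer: Rational(25844, 3) ≈ 8614.7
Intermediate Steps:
Function('q')(M, s) = 3 (Function('q')(M, s) = Add(7, -4) = 3)
Function('L')(N, d) = Rational(28, 9) (Function('L')(N, d) = Add(3, Pow(9, -1)) = Add(3, Rational(1, 9)) = Rational(28, 9))
Mul(2769, Function('L')(-29, Function('q')(5, 0))) = Mul(2769, Rational(28, 9)) = Rational(25844, 3)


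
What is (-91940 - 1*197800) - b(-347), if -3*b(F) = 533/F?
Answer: -301619873/1041 ≈ -2.8974e+5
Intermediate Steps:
b(F) = -533/(3*F)
(-91940 - 1*197800) - b(-347) = (-91940 - 1*197800) - (-533)/(3*(-347)) = (-91940 - 197800) - (-533)*(-1)/(3*347) = -289740 - 1*533/1041 = -289740 - 533/1041 = -301619873/1041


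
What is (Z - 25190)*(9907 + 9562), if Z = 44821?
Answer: 382195939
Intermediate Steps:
(Z - 25190)*(9907 + 9562) = (44821 - 25190)*(9907 + 9562) = 19631*19469 = 382195939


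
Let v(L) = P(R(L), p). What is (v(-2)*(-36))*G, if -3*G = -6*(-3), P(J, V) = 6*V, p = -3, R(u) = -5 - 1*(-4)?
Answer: -3888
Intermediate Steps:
R(u) = -1 (R(u) = -5 + 4 = -1)
v(L) = -18 (v(L) = 6*(-3) = -18)
G = -6 (G = -(-2)*(-3) = -1/3*18 = -6)
(v(-2)*(-36))*G = -18*(-36)*(-6) = 648*(-6) = -3888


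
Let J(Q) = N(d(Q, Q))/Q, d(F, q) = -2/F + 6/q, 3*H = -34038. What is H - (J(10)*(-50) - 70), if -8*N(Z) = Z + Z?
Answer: -22553/2 ≈ -11277.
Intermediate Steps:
H = -11346 (H = (⅓)*(-34038) = -11346)
N(Z) = -Z/4 (N(Z) = -(Z + Z)/8 = -Z/4)
J(Q) = -1/Q² (J(Q) = (-(-2/Q + 6/Q)/4)/Q = (-1/Q)/Q = -1/Q²)
H - (J(10)*(-50) - 70) = -11346 - (-1/10²*(-50) - 70) = -11346 - (-1*1/100*(-50) - 70) = -11346 - (-1/100*(-50) - 70) = -11346 - (½ - 70) = -11346 - 1*(-139/2) = -11346 + 139/2 = -22553/2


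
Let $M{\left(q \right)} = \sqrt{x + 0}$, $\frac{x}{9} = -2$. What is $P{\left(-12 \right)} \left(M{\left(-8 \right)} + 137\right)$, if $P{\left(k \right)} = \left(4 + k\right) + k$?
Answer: $-2740 - 60 i \sqrt{2} \approx -2740.0 - 84.853 i$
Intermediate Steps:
$x = -18$ ($x = 9 \left(-2\right) = -18$)
$P{\left(k \right)} = 4 + 2 k$
$M{\left(q \right)} = 3 i \sqrt{2}$ ($M{\left(q \right)} = \sqrt{-18 + 0} = \sqrt{-18} = 3 i \sqrt{2}$)
$P{\left(-12 \right)} \left(M{\left(-8 \right)} + 137\right) = \left(4 + 2 \left(-12\right)\right) \left(3 i \sqrt{2} + 137\right) = \left(4 - 24\right) \left(137 + 3 i \sqrt{2}\right) = - 20 \left(137 + 3 i \sqrt{2}\right) = -2740 - 60 i \sqrt{2}$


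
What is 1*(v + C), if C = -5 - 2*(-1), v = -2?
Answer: -5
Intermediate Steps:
C = -3 (C = -5 + 2 = -3)
1*(v + C) = 1*(-2 - 3) = 1*(-5) = -5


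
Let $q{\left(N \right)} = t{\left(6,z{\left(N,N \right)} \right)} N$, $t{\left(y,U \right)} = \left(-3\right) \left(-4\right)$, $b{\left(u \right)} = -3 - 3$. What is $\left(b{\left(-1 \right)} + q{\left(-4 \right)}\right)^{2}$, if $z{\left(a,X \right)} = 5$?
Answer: $2916$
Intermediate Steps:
$b{\left(u \right)} = -6$ ($b{\left(u \right)} = -3 - 3 = -6$)
$t{\left(y,U \right)} = 12$
$q{\left(N \right)} = 12 N$
$\left(b{\left(-1 \right)} + q{\left(-4 \right)}\right)^{2} = \left(-6 + 12 \left(-4\right)\right)^{2} = \left(-6 - 48\right)^{2} = \left(-54\right)^{2} = 2916$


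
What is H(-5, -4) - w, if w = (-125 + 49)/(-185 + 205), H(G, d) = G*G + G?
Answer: 119/5 ≈ 23.800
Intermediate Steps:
H(G, d) = G + G² (H(G, d) = G² + G = G + G²)
w = -19/5 (w = -76/20 = -76*1/20 = -19/5 ≈ -3.8000)
H(-5, -4) - w = -5*(1 - 5) - 1*(-19/5) = -5*(-4) + 19/5 = 20 + 19/5 = 119/5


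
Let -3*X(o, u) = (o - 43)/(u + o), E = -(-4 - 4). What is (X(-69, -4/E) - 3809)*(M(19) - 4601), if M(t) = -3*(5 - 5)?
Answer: 7309042777/417 ≈ 1.7528e+7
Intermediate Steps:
E = 8 (E = -1*(-8) = 8)
X(o, u) = -(-43 + o)/(3*(o + u)) (X(o, u) = -(o - 43)/(3*(u + o)) = -(-43 + o)/(3*(o + u)))
M(t) = 0 (M(t) = -3*0 = 0)
(X(-69, -4/E) - 3809)*(M(19) - 4601) = ((43 - 1*(-69))/(3*(-69 - 4/8)) - 3809)*(0 - 4601) = ((43 + 69)/(3*(-69 - 4*⅛)) - 3809)*(-4601) = ((⅓)*112/(-69 - ½) - 3809)*(-4601) = ((⅓)*112/(-139/2) - 3809)*(-4601) = ((⅓)*(-2/139)*112 - 3809)*(-4601) = (-224/417 - 3809)*(-4601) = -1588577/417*(-4601) = 7309042777/417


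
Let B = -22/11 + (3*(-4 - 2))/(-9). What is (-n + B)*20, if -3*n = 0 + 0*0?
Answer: 0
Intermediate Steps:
n = 0 (n = -(0 + 0*0)/3 = -(0 + 0)/3 = -1/3*0 = 0)
B = 0 (B = -22*1/11 + (3*(-6))*(-1/9) = -2 - 18*(-1/9) = -2 + 2 = 0)
(-n + B)*20 = (-1*0 + 0)*20 = (0 + 0)*20 = 0*20 = 0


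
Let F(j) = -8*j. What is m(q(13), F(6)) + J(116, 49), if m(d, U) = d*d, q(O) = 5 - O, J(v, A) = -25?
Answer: 39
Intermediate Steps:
m(d, U) = d²
m(q(13), F(6)) + J(116, 49) = (5 - 1*13)² - 25 = (5 - 13)² - 25 = (-8)² - 25 = 64 - 25 = 39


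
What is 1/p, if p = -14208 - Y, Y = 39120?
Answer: -1/53328 ≈ -1.8752e-5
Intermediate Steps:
p = -53328 (p = -14208 - 1*39120 = -14208 - 39120 = -53328)
1/p = 1/(-53328) = -1/53328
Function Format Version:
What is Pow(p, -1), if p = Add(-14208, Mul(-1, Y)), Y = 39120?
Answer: Rational(-1, 53328) ≈ -1.8752e-5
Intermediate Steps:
p = -53328 (p = Add(-14208, Mul(-1, 39120)) = Add(-14208, -39120) = -53328)
Pow(p, -1) = Pow(-53328, -1) = Rational(-1, 53328)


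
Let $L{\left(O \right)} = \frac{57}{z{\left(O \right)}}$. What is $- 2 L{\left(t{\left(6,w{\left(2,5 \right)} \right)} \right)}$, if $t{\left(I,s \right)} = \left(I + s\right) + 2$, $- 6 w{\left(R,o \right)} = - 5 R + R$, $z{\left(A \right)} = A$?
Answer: $- \frac{171}{14} \approx -12.214$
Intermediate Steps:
$w{\left(R,o \right)} = \frac{2 R}{3}$ ($w{\left(R,o \right)} = - \frac{- 5 R + R}{6} = - \frac{\left(-4\right) R}{6} = \frac{2 R}{3}$)
$t{\left(I,s \right)} = 2 + I + s$
$L{\left(O \right)} = \frac{57}{O}$
$- 2 L{\left(t{\left(6,w{\left(2,5 \right)} \right)} \right)} = - 2 \frac{57}{2 + 6 + \frac{2}{3} \cdot 2} = - 2 \frac{57}{2 + 6 + \frac{4}{3}} = - 2 \frac{57}{\frac{28}{3}} = - 2 \cdot 57 \cdot \frac{3}{28} = \left(-2\right) \frac{171}{28} = - \frac{171}{14}$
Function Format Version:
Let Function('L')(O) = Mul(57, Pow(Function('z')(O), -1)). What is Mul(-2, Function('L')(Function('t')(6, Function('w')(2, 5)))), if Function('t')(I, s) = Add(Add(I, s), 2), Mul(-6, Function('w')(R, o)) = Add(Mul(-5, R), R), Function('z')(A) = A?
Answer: Rational(-171, 14) ≈ -12.214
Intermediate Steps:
Function('w')(R, o) = Mul(Rational(2, 3), R) (Function('w')(R, o) = Mul(Rational(-1, 6), Add(Mul(-5, R), R)) = Mul(Rational(-1, 6), Mul(-4, R)) = Mul(Rational(2, 3), R))
Function('t')(I, s) = Add(2, I, s)
Function('L')(O) = Mul(57, Pow(O, -1))
Mul(-2, Function('L')(Function('t')(6, Function('w')(2, 5)))) = Mul(-2, Mul(57, Pow(Add(2, 6, Mul(Rational(2, 3), 2)), -1))) = Mul(-2, Mul(57, Pow(Add(2, 6, Rational(4, 3)), -1))) = Mul(-2, Mul(57, Pow(Rational(28, 3), -1))) = Mul(-2, Mul(57, Rational(3, 28))) = Mul(-2, Rational(171, 28)) = Rational(-171, 14)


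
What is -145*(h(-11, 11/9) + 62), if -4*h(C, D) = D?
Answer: -322045/36 ≈ -8945.7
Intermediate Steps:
h(C, D) = -D/4
-145*(h(-11, 11/9) + 62) = -145*(-11/(4*9) + 62) = -145*(-¼*11/9 + 62) = -145*(-11/36 + 62) = -145*2221/36 = -322045/36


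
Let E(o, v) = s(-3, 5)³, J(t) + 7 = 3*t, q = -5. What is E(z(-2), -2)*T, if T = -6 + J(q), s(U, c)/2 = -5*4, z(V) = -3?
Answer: 1792000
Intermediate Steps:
s(U, c) = -40 (s(U, c) = 2*(-5*4) = 2*(-20) = -40)
J(t) = -7 + 3*t
E(o, v) = -64000 (E(o, v) = (-40)³ = -64000)
T = -28 (T = -6 + (-7 + 3*(-5)) = -6 + (-7 - 15) = -6 - 22 = -28)
E(z(-2), -2)*T = -64000*(-28) = 1792000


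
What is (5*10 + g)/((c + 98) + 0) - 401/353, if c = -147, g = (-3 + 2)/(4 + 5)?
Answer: -335338/155673 ≈ -2.1541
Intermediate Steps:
g = -1/9 ≈ -0.11111
(5*10 + g)/((c + 98) + 0) - 401/353 = (5*10 - 1/9)/((-147 + 98) + 0) - 401/353 = (50 - 1/9)/(-49 + 0) - 401*1/353 = (449/9)/(-49) - 401/353 = (449/9)*(-1/49) - 401/353 = -449/441 - 401/353 = -335338/155673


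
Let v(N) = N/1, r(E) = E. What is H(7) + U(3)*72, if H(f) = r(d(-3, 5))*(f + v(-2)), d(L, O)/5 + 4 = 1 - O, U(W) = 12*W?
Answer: 2392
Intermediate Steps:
d(L, O) = -15 - 5*O (d(L, O) = -20 + 5*(1 - O) = -20 + (5 - 5*O) = -15 - 5*O)
v(N) = N (v(N) = N*1 = N)
H(f) = 80 - 40*f (H(f) = (-15 - 5*5)*(f - 2) = (-15 - 25)*(-2 + f) = -40*(-2 + f) = 80 - 40*f)
H(7) + U(3)*72 = (80 - 40*7) + (12*3)*72 = (80 - 280) + 36*72 = -200 + 2592 = 2392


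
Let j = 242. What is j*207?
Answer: 50094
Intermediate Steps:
j*207 = 242*207 = 50094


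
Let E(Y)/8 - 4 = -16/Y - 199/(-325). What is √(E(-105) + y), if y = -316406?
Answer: I*√589464547854/1365 ≈ 562.47*I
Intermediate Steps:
E(Y) = 11992/325 - 128/Y (E(Y) = 32 + 8*(-16/Y - 199/(-325)) = 32 + 8*(-16/Y - 199*(-1/325)) = 32 + 8*(-16/Y + 199/325) = 32 + 8*(199/325 - 16/Y) = 32 + (1592/325 - 128/Y) = 11992/325 - 128/Y)
√(E(-105) + y) = √((11992/325 - 128/(-105)) - 316406) = √((11992/325 - 128*(-1/105)) - 316406) = √((11992/325 + 128/105) - 316406) = √(260152/6825 - 316406) = √(-2159210798/6825) = I*√589464547854/1365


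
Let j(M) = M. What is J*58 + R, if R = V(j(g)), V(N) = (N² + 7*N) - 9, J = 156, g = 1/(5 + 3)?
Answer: 578553/64 ≈ 9039.9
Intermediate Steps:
g = ⅛ (g = 1/8 = ⅛ ≈ 0.12500)
V(N) = -9 + N² + 7*N
R = -519/64 (R = -9 + (⅛)² + 7*(⅛) = -9 + 1/64 + 7/8 = -519/64 ≈ -8.1094)
J*58 + R = 156*58 - 519/64 = 9048 - 519/64 = 578553/64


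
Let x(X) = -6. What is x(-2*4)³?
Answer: -216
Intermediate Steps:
x(-2*4)³ = (-6)³ = -216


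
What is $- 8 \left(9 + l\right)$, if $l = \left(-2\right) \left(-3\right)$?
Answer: $-120$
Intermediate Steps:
$l = 6$
$- 8 \left(9 + l\right) = - 8 \left(9 + 6\right) = \left(-8\right) 15 = -120$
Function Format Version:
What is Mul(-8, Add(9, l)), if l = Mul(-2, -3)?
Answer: -120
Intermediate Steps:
l = 6
Mul(-8, Add(9, l)) = Mul(-8, Add(9, 6)) = Mul(-8, 15) = -120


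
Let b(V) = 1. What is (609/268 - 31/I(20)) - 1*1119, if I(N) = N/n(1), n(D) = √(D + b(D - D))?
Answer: -299283/268 - 31*√2/20 ≈ -1118.9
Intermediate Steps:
n(D) = √(1 + D) (n(D) = √(D + 1) = √(1 + D))
I(N) = N*√2/2 (I(N) = N/(√(1 + 1)) = N/(√2) = N*(√2/2) = N*√2/2)
(609/268 - 31/I(20)) - 1*1119 = (609/268 - 31*√2/20) - 1*1119 = (609*(1/268) - 31*√2/20) - 1119 = (609/268 - 31*√2/20) - 1119 = -299283/268 - 31*√2/20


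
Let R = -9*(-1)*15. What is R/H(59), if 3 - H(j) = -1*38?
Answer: 135/41 ≈ 3.2927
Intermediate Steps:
H(j) = 41 (H(j) = 3 - (-1)*38 = 3 - 1*(-38) = 3 + 38 = 41)
R = 135 (R = 9*15 = 135)
R/H(59) = 135/41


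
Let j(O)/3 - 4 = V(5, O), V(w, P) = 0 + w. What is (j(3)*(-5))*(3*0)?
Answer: 0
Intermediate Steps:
V(w, P) = w
j(O) = 27 (j(O) = 12 + 3*5 = 12 + 15 = 27)
(j(3)*(-5))*(3*0) = (27*(-5))*(3*0) = -135*0 = 0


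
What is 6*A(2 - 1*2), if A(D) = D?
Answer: 0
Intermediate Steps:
6*A(2 - 1*2) = 6*(2 - 1*2) = 6*(2 - 2) = 6*0 = 0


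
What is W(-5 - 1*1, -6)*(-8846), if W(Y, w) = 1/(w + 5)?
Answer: 8846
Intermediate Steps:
W(Y, w) = 1/(5 + w)
W(-5 - 1*1, -6)*(-8846) = -8846/(5 - 6) = -8846/(-1) = -1*(-8846) = 8846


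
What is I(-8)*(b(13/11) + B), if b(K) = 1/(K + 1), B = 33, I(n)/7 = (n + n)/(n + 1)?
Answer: 1606/3 ≈ 535.33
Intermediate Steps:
I(n) = 14*n/(1 + n) (I(n) = 7*((n + n)/(n + 1)) = 7*((2*n)/(1 + n)) = 7*(2*n/(1 + n)) = 14*n/(1 + n))
b(K) = 1/(1 + K)
I(-8)*(b(13/11) + B) = (14*(-8)/(1 - 8))*(1/(1 + 13/11) + 33) = (14*(-8)/(-7))*(1/(1 + 13*(1/11)) + 33) = (14*(-8)*(-⅐))*(1/(1 + 13/11) + 33) = 16*(1/(24/11) + 33) = 16*(11/24 + 33) = 16*(803/24) = 1606/3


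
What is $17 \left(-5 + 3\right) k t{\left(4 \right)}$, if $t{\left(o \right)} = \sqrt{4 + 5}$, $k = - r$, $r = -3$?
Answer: $-306$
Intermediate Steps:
$k = 3$ ($k = \left(-1\right) \left(-3\right) = 3$)
$t{\left(o \right)} = 3$ ($t{\left(o \right)} = \sqrt{9} = 3$)
$17 \left(-5 + 3\right) k t{\left(4 \right)} = 17 \left(-5 + 3\right) 3 \cdot 3 = 17 \left(\left(-2\right) 3\right) 3 = 17 \left(-6\right) 3 = \left(-102\right) 3 = -306$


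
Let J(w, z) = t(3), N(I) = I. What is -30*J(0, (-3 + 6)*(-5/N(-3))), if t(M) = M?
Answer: -90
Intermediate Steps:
J(w, z) = 3
-30*J(0, (-3 + 6)*(-5/N(-3))) = -30*3 = -90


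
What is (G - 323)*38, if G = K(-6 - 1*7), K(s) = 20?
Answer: -11514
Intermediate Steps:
G = 20
(G - 323)*38 = (20 - 323)*38 = -303*38 = -11514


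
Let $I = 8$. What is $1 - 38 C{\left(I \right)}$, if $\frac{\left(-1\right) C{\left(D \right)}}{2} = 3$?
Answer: $229$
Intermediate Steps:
$C{\left(D \right)} = -6$ ($C{\left(D \right)} = \left(-2\right) 3 = -6$)
$1 - 38 C{\left(I \right)} = 1 - -228 = 1 + 228 = 229$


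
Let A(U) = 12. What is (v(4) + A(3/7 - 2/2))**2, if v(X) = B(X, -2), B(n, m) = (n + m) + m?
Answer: 144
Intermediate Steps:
B(n, m) = n + 2*m (B(n, m) = (m + n) + m = n + 2*m)
v(X) = -4 + X (v(X) = X + 2*(-2) = X - 4 = -4 + X)
(v(4) + A(3/7 - 2/2))**2 = ((-4 + 4) + 12)**2 = (0 + 12)**2 = 12**2 = 144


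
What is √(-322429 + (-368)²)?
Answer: I*√187005 ≈ 432.44*I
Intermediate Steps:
√(-322429 + (-368)²) = √(-322429 + 135424) = √(-187005) = I*√187005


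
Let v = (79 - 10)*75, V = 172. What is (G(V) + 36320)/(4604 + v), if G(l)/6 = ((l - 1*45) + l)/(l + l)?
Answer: 6247937/1681988 ≈ 3.7146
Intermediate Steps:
v = 5175 (v = 69*75 = 5175)
G(l) = 3*(-45 + 2*l)/l (G(l) = 6*(((l - 1*45) + l)/(l + l)) = 6*(((l - 45) + l)/((2*l))) = 6*(((-45 + l) + l)*(1/(2*l))) = 6*((-45 + 2*l)*(1/(2*l))) = 6*((-45 + 2*l)/(2*l)) = 3*(-45 + 2*l)/l)
(G(V) + 36320)/(4604 + v) = ((6 - 135/172) + 36320)/(4604 + 5175) = ((6 - 135*1/172) + 36320)/9779 = ((6 - 135/172) + 36320)*(1/9779) = (897/172 + 36320)*(1/9779) = (6247937/172)*(1/9779) = 6247937/1681988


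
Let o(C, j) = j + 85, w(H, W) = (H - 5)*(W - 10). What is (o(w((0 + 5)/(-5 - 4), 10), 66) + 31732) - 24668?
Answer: 7215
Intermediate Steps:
w(H, W) = (-10 + W)*(-5 + H) (w(H, W) = (-5 + H)*(-10 + W) = (-10 + W)*(-5 + H))
o(C, j) = 85 + j
(o(w((0 + 5)/(-5 - 4), 10), 66) + 31732) - 24668 = ((85 + 66) + 31732) - 24668 = (151 + 31732) - 24668 = 31883 - 24668 = 7215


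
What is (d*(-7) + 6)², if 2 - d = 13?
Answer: 6889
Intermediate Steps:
d = -11 (d = 2 - 1*13 = 2 - 13 = -11)
(d*(-7) + 6)² = (-11*(-7) + 6)² = (77 + 6)² = 83² = 6889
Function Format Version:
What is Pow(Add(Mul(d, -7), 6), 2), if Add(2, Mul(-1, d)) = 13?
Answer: 6889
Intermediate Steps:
d = -11 (d = Add(2, Mul(-1, 13)) = Add(2, -13) = -11)
Pow(Add(Mul(d, -7), 6), 2) = Pow(Add(Mul(-11, -7), 6), 2) = Pow(Add(77, 6), 2) = Pow(83, 2) = 6889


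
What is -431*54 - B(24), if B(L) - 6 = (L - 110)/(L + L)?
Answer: -558677/24 ≈ -23278.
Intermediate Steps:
B(L) = 6 + (-110 + L)/(2*L) (B(L) = 6 + (L - 110)/(L + L) = 6 + (-110 + L)/((2*L)) = 6 + (-110 + L)*(1/(2*L)) = 6 + (-110 + L)/(2*L))
-431*54 - B(24) = -431*54 - (13/2 - 55/24) = -23274 - (13/2 - 55*1/24) = -23274 - (13/2 - 55/24) = -23274 - 1*101/24 = -23274 - 101/24 = -558677/24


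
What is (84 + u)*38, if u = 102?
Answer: 7068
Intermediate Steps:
(84 + u)*38 = (84 + 102)*38 = 186*38 = 7068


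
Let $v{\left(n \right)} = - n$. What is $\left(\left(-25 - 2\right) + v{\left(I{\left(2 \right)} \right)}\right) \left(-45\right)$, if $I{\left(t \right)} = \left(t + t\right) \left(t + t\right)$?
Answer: $1935$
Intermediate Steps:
$I{\left(t \right)} = 4 t^{2}$ ($I{\left(t \right)} = 2 t 2 t = 4 t^{2}$)
$\left(\left(-25 - 2\right) + v{\left(I{\left(2 \right)} \right)}\right) \left(-45\right) = \left(\left(-25 - 2\right) - 4 \cdot 2^{2}\right) \left(-45\right) = \left(-27 - 4 \cdot 4\right) \left(-45\right) = \left(-27 - 16\right) \left(-45\right) = \left(-43\right) \left(-45\right) = 1935$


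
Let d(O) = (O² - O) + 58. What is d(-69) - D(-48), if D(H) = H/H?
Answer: 4887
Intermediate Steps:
d(O) = 58 + O² - O
D(H) = 1
d(-69) - D(-48) = (58 + (-69)² - 1*(-69)) - 1*1 = (58 + 4761 + 69) - 1 = 4888 - 1 = 4887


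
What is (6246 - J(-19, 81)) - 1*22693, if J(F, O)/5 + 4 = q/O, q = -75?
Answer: -443404/27 ≈ -16422.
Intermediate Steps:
J(F, O) = -20 - 375/O (J(F, O) = -20 + 5*(-75/O) = -20 - 375/O)
(6246 - J(-19, 81)) - 1*22693 = (6246 - (-20 - 375/81)) - 1*22693 = (6246 - (-20 - 375*1/81)) - 22693 = (6246 - (-20 - 125/27)) - 22693 = (6246 - 1*(-665/27)) - 22693 = (6246 + 665/27) - 22693 = 169307/27 - 22693 = -443404/27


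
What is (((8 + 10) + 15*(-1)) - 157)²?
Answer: 23716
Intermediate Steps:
(((8 + 10) + 15*(-1)) - 157)² = ((18 - 15) - 157)² = (3 - 157)² = (-154)² = 23716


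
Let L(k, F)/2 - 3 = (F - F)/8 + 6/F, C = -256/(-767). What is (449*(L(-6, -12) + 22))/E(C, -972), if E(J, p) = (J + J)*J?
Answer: 7131827547/131072 ≈ 54412.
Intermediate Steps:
C = 256/767 (C = -256*(-1/767) = 256/767 ≈ 0.33377)
E(J, p) = 2*J² (E(J, p) = (2*J)*J = 2*J²)
L(k, F) = 6 + 12/F (L(k, F) = 6 + 2*((F - F)/8 + 6/F) = 6 + 2*(0*(⅛) + 6/F) = 6 + 2*(0 + 6/F) = 6 + 2*(6/F) = 6 + 12/F)
(449*(L(-6, -12) + 22))/E(C, -972) = (449*((6 + 12/(-12)) + 22))/((2*(256/767)²)) = (449*((6 + 12*(-1/12)) + 22))/((2*(65536/588289))) = (449*((6 - 1) + 22))/(131072/588289) = (449*(5 + 22))*(588289/131072) = (449*27)*(588289/131072) = 12123*(588289/131072) = 7131827547/131072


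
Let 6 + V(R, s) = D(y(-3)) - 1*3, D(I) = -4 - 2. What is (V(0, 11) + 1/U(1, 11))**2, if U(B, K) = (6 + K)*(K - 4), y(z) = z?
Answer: 3182656/14161 ≈ 224.75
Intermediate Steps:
U(B, K) = (-4 + K)*(6 + K) (U(B, K) = (6 + K)*(-4 + K) = (-4 + K)*(6 + K))
D(I) = -6
V(R, s) = -15 (V(R, s) = -6 + (-6 - 1*3) = -6 + (-6 - 3) = -6 - 9 = -15)
(V(0, 11) + 1/U(1, 11))**2 = (-15 + 1/(-24 + 11**2 + 2*11))**2 = (-15 + 1/(-24 + 121 + 22))**2 = (-15 + 1/119)**2 = (-1784/119)**2 = 3182656/14161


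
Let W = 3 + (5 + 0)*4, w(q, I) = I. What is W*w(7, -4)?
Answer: -92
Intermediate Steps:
W = 23 (W = 3 + 5*4 = 3 + 20 = 23)
W*w(7, -4) = 23*(-4) = -92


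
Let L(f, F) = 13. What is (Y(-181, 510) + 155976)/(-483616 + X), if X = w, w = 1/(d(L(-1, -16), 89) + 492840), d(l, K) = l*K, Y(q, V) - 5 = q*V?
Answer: -31453282987/238904853151 ≈ -0.13166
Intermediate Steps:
Y(q, V) = 5 + V*q (Y(q, V) = 5 + q*V = 5 + V*q)
d(l, K) = K*l
w = 1/493997 (w = 1/(89*13 + 492840) = 1/(1157 + 492840) = 1/493997 ≈ 2.0243e-6)
X = 1/493997 ≈ 2.0243e-6
(Y(-181, 510) + 155976)/(-483616 + X) = ((5 + 510*(-181)) + 155976)/(-483616 + 1/493997) = ((5 - 92310) + 155976)/(-238904853151/493997) = (-92305 + 155976)*(-493997/238904853151) = 63671*(-493997/238904853151) = -31453282987/238904853151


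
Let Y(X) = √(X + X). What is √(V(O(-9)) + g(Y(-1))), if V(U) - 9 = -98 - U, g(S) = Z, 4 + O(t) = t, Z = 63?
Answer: I*√13 ≈ 3.6056*I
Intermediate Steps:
Y(X) = √2*√X (Y(X) = √(2*X) = √2*√X)
O(t) = -4 + t
g(S) = 63
V(U) = -89 - U (V(U) = 9 + (-98 - U) = -89 - U)
√(V(O(-9)) + g(Y(-1))) = √((-89 - (-4 - 9)) + 63) = √((-89 - 1*(-13)) + 63) = √((-89 + 13) + 63) = √(-76 + 63) = √(-13) = I*√13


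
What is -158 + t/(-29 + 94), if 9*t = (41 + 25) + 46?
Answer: -92318/585 ≈ -157.81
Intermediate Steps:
t = 112/9 (t = ((41 + 25) + 46)/9 = (66 + 46)/9 = (1/9)*112 = 112/9 ≈ 12.444)
-158 + t/(-29 + 94) = -158 + (112/9)/(-29 + 94) = -158 + (112/9)/65 = -158 + (1/65)*(112/9) = -158 + 112/585 = -92318/585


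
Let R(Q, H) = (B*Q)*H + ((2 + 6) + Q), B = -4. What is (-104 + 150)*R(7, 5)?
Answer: -5750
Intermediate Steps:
R(Q, H) = 8 + Q - 4*H*Q (R(Q, H) = (-4*Q)*H + ((2 + 6) + Q) = -4*H*Q + (8 + Q) = 8 + Q - 4*H*Q)
(-104 + 150)*R(7, 5) = (-104 + 150)*(8 + 7 - 4*5*7) = 46*(8 + 7 - 140) = 46*(-125) = -5750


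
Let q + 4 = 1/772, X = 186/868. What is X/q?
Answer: -386/7203 ≈ -0.053589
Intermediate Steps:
X = 3/14 (X = 186*(1/868) = 3/14 ≈ 0.21429)
q = -3087/772 (q = -4 + 1/772 = -3087/772 ≈ -3.9987)
X/q = 3/(14*(-3087/772)) = (3/14)*(-772/3087) = -386/7203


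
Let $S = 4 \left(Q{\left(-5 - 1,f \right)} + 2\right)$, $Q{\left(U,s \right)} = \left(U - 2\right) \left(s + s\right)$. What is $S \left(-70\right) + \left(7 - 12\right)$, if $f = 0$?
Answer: $-565$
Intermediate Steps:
$Q{\left(U,s \right)} = 2 s \left(-2 + U\right)$ ($Q{\left(U,s \right)} = \left(-2 + U\right) 2 s = 2 s \left(-2 + U\right)$)
$S = 8$ ($S = 4 \left(2 \cdot 0 \left(-2 - 6\right) + 2\right) = 4 \left(2 \cdot 0 \left(-8\right) + 2\right) = 4 \left(0 + 2\right) = 4 \cdot 2 = 8$)
$S \left(-70\right) + \left(7 - 12\right) = 8 \left(-70\right) + \left(7 - 12\right) = -560 + \left(7 - 12\right) = -560 - 5 = -565$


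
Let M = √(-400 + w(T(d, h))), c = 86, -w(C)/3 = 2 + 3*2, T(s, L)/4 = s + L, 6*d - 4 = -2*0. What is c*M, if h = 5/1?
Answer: 172*I*√106 ≈ 1770.8*I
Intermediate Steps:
d = ⅔ (d = ⅔ + (-2*0)/6 = ⅔ + (⅙)*0 = ⅔ + 0 = ⅔ ≈ 0.66667)
h = 5 (h = 5*1 = 5)
T(s, L) = 4*L + 4*s (T(s, L) = 4*(s + L) = 4*(L + s) = 4*L + 4*s)
w(C) = -24 (w(C) = -3*(2 + 3*2) = -3*(2 + 6) = -3*8 = -24)
M = 2*I*√106 (M = √(-400 - 24) = √(-424) = 2*I*√106 ≈ 20.591*I)
c*M = 86*(2*I*√106) = 172*I*√106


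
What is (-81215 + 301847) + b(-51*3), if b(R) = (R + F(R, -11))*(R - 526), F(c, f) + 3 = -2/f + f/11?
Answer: 3598227/11 ≈ 3.2711e+5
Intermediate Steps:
F(c, f) = -3 - 2/f + f/11 (F(c, f) = -3 + (-2/f + f/11) = -3 - 2/f + f/11)
b(R) = (-526 + R)*(-42/11 + R) (b(R) = (R + (-3 - 2/(-11) + (1/11)*(-11)))*(R - 526) = (R + (-3 - 2*(-1/11) - 1))*(-526 + R) = (R + (-3 + 2/11 - 1))*(-526 + R) = (R - 42/11)*(-526 + R) = (-42/11 + R)*(-526 + R) = (-526 + R)*(-42/11 + R))
(-81215 + 301847) + b(-51*3) = (-81215 + 301847) + (22092/11 + (-51*3)² - (-297228)*3/11) = 220632 + (22092/11 + (-153)² - 5828/11*(-153)) = 220632 + (22092/11 + 23409 + 891684/11) = 220632 + 1171275/11 = 3598227/11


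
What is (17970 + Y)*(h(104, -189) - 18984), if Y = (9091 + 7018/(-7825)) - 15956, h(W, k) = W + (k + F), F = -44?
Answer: -1660721058591/7825 ≈ -2.1223e+8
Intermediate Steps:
h(W, k) = -44 + W + k (h(W, k) = W + (k - 44) = W + (-44 + k) = -44 + W + k)
Y = -53725643/7825 (Y = (9091 + 7018*(-1/7825)) - 15956 = (9091 - 7018/7825) - 15956 = 71130057/7825 - 15956 = -53725643/7825 ≈ -6865.9)
(17970 + Y)*(h(104, -189) - 18984) = (17970 - 53725643/7825)*((-44 + 104 - 189) - 18984) = 86889607*(-129 - 18984)/7825 = (86889607/7825)*(-19113) = -1660721058591/7825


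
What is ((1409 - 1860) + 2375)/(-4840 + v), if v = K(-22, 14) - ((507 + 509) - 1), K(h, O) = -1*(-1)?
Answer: -962/2927 ≈ -0.32866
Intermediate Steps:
K(h, O) = 1
v = -1014 (v = 1 - ((507 + 509) - 1) = 1 - (1016 - 1) = 1 - 1*1015 = 1 - 1015 = -1014)
((1409 - 1860) + 2375)/(-4840 + v) = ((1409 - 1860) + 2375)/(-4840 - 1014) = (-451 + 2375)/(-5854) = 1924*(-1/5854) = -962/2927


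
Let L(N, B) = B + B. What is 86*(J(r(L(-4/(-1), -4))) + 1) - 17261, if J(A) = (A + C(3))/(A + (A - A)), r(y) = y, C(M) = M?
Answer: -68485/4 ≈ -17121.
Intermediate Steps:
L(N, B) = 2*B
J(A) = (3 + A)/A (J(A) = (A + 3)/(A + (A - A)) = (3 + A)/(A + 0) = (3 + A)/A)
86*(J(r(L(-4/(-1), -4))) + 1) - 17261 = 86*((3 + 2*(-4))/((2*(-4))) + 1) - 17261 = 86*((3 - 8)/(-8) + 1) - 17261 = 86*(-1/8*(-5) + 1) - 17261 = 86*(5/8 + 1) - 17261 = 86*(13/8) - 17261 = 559/4 - 17261 = -68485/4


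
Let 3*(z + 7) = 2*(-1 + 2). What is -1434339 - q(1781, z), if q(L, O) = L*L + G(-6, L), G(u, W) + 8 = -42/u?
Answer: -4606299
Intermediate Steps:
z = -19/3 (z = -7 + (2*(-1 + 2))/3 = -7 + (2*1)/3 = -7 + (⅓)*2 = -7 + ⅔ = -19/3 ≈ -6.3333)
G(u, W) = -8 - 42/u
q(L, O) = -1 + L² (q(L, O) = L*L + (-8 - 42/(-6)) = L² + (-8 - 42*(-⅙)) = L² + (-8 + 7) = L² - 1 = -1 + L²)
-1434339 - q(1781, z) = -1434339 - (-1 + 1781²) = -1434339 - (-1 + 3171961) = -1434339 - 1*3171960 = -1434339 - 3171960 = -4606299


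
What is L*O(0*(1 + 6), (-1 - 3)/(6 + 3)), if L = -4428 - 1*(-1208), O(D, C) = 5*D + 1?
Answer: -3220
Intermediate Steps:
O(D, C) = 1 + 5*D
L = -3220 (L = -4428 + 1208 = -3220)
L*O(0*(1 + 6), (-1 - 3)/(6 + 3)) = -3220*(1 + 5*(0*(1 + 6))) = -3220*(1 + 5*(0*7)) = -3220*(1 + 5*0) = -3220*(1 + 0) = -3220*1 = -3220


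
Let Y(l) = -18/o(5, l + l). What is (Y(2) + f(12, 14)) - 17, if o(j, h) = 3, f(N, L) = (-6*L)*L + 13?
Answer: -1186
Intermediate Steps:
f(N, L) = 13 - 6*L**2 (f(N, L) = -6*L**2 + 13 = 13 - 6*L**2)
Y(l) = -6 (Y(l) = -18/3 = -18*1/3 = -6)
(Y(2) + f(12, 14)) - 17 = (-6 + (13 - 6*14**2)) - 17 = (-6 + (13 - 6*196)) - 17 = (-6 + (13 - 1176)) - 17 = (-6 - 1163) - 17 = -1169 - 17 = -1186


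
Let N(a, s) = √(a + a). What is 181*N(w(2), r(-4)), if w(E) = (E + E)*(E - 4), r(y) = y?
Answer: 724*I ≈ 724.0*I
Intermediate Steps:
w(E) = 2*E*(-4 + E) (w(E) = (2*E)*(-4 + E) = 2*E*(-4 + E))
N(a, s) = √2*√a (N(a, s) = √(2*a) = √2*√a)
181*N(w(2), r(-4)) = 181*(√2*√(2*2*(-4 + 2))) = 181*(√2*√(2*2*(-2))) = 181*(√2*√(-8)) = 181*(√2*(2*I*√2)) = 181*(4*I) = 724*I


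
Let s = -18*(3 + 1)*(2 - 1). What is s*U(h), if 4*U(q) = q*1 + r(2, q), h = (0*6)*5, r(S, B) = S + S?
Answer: -72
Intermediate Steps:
r(S, B) = 2*S
s = -72 ≈ -72.000
h = 0 (h = 0*5 = 0)
U(q) = 1 + q/4 (U(q) = (q*1 + 2*2)/4 = (q + 4)/4 = (4 + q)/4 = 1 + q/4)
s*U(h) = -72*(1 + (1/4)*0) = -72*(1 + 0) = -72*1 = -72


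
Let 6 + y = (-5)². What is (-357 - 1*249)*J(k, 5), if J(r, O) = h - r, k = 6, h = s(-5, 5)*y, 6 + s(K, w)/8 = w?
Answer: 95748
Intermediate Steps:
s(K, w) = -48 + 8*w
y = 19 (y = -6 + (-5)² = -6 + 25 = 19)
h = -152 (h = (-48 + 8*5)*19 = (-48 + 40)*19 = -8*19 = -152)
J(r, O) = -152 - r
(-357 - 1*249)*J(k, 5) = (-357 - 1*249)*(-152 - 1*6) = (-357 - 249)*(-152 - 6) = -606*(-158) = 95748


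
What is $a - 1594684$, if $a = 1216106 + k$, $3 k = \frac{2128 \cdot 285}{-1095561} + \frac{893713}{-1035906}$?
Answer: $- \frac{3493073427422293}{9226814742} \approx -3.7858 \cdot 10^{5}$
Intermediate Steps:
$k = - \frac{4356025417}{9226814742}$ ($k = \frac{\frac{2128 \cdot 285}{-1095561} + \frac{893713}{-1035906}}{3} = \frac{606480 \left(- \frac{1}{1095561}\right) + 893713 \left(- \frac{1}{1035906}\right)}{3} = \frac{- \frac{202160}{365187} - \frac{893713}{1035906}}{3} = \frac{1}{3} \left(- \frac{4356025417}{3075604914}\right) = - \frac{4356025417}{9226814742} \approx -0.47211$)
$a = \frac{11220780412609235}{9226814742}$ ($a = 1216106 - \frac{4356025417}{9226814742} = \frac{11220780412609235}{9226814742} \approx 1.2161 \cdot 10^{6}$)
$a - 1594684 = \frac{11220780412609235}{9226814742} - 1594684 = - \frac{3493073427422293}{9226814742}$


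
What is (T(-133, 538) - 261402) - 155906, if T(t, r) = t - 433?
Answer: -417874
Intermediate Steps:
T(t, r) = -433 + t
(T(-133, 538) - 261402) - 155906 = ((-433 - 133) - 261402) - 155906 = (-566 - 261402) - 155906 = -261968 - 155906 = -417874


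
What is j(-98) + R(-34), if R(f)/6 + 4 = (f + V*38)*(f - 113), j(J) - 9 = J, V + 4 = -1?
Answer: 197455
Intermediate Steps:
V = -5 (V = -4 - 1 = -5)
j(J) = 9 + J
R(f) = -24 + 6*(-190 + f)*(-113 + f) (R(f) = -24 + 6*((f - 5*38)*(f - 113)) = -24 + 6*((f - 190)*(-113 + f)) = -24 + 6*((-190 + f)*(-113 + f)) = -24 + 6*(-190 + f)*(-113 + f))
j(-98) + R(-34) = (9 - 98) + (128796 - 1818*(-34) + 6*(-34)**2) = -89 + (128796 + 61812 + 6*1156) = -89 + (128796 + 61812 + 6936) = -89 + 197544 = 197455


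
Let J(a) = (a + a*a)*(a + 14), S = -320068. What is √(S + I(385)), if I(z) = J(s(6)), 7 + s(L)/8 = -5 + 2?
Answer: 2*I*√184297 ≈ 858.6*I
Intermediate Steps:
s(L) = -80 (s(L) = -56 + 8*(-5 + 2) = -56 + 8*(-3) = -56 - 24 = -80)
J(a) = (14 + a)*(a + a²) (J(a) = (a + a²)*(14 + a) = (14 + a)*(a + a²))
I(z) = -417120 (I(z) = -80*(14 + (-80)² + 15*(-80)) = -80*(14 + 6400 - 1200) = -80*5214 = -417120)
√(S + I(385)) = √(-320068 - 417120) = √(-737188) = 2*I*√184297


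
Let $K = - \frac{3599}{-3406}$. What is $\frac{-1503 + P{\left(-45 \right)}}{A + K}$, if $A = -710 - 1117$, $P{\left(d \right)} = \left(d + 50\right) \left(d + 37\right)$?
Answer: $\frac{5255458}{6219163} \approx 0.84504$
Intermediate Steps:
$P{\left(d \right)} = \left(37 + d\right) \left(50 + d\right)$ ($P{\left(d \right)} = \left(50 + d\right) \left(37 + d\right) = \left(37 + d\right) \left(50 + d\right)$)
$K = \frac{3599}{3406}$ ($K = \left(-3599\right) \left(- \frac{1}{3406}\right) = \frac{3599}{3406} \approx 1.0567$)
$A = -1827$ ($A = -710 - 1117 = -1827$)
$\frac{-1503 + P{\left(-45 \right)}}{A + K} = \frac{-1503 + \left(1850 + \left(-45\right)^{2} + 87 \left(-45\right)\right)}{-1827 + \frac{3599}{3406}} = \frac{-1503 + \left(1850 + 2025 - 3915\right)}{- \frac{6219163}{3406}} = \left(-1503 - 40\right) \left(- \frac{3406}{6219163}\right) = \left(-1543\right) \left(- \frac{3406}{6219163}\right) = \frac{5255458}{6219163}$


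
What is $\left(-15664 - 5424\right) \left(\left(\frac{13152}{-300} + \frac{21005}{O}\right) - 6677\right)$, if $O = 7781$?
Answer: $\frac{27558774268288}{194525} \approx 1.4167 \cdot 10^{8}$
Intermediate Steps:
$\left(-15664 - 5424\right) \left(\left(\frac{13152}{-300} + \frac{21005}{O}\right) - 6677\right) = \left(-15664 - 5424\right) \left(\left(\frac{13152}{-300} + \frac{21005}{7781}\right) - 6677\right) = - 21088 \left(\left(13152 \left(- \frac{1}{300}\right) + 21005 \cdot \frac{1}{7781}\right) - 6677\right) = - 21088 \left(\left(- \frac{1096}{25} + \frac{21005}{7781}\right) - 6677\right) = - 21088 \left(- \frac{8002851}{194525} - 6677\right) = \left(-21088\right) \left(- \frac{1306846276}{194525}\right) = \frac{27558774268288}{194525}$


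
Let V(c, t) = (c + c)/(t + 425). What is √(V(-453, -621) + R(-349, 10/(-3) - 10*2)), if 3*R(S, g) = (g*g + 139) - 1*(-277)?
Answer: √5156058/126 ≈ 18.021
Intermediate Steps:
V(c, t) = 2*c/(425 + t) (V(c, t) = (2*c)/(425 + t) = 2*c/(425 + t))
R(S, g) = 416/3 + g²/3 (R(S, g) = ((g*g + 139) - 1*(-277))/3 = ((g² + 139) + 277)/3 = ((139 + g²) + 277)/3 = (416 + g²)/3 = 416/3 + g²/3)
√(V(-453, -621) + R(-349, 10/(-3) - 10*2)) = √(2*(-453)/(425 - 621) + (416/3 + (10/(-3) - 10*2)²/3)) = √(2*(-453)/(-196) + (416/3 + (10*(-⅓) - 20)²/3)) = √(2*(-453)*(-1/196) + (416/3 + (-10/3 - 20)²/3)) = √(453/98 + (416/3 + (-70/3)²/3)) = √(453/98 + (416/3 + (⅓)*(4900/9))) = √(453/98 + (416/3 + 4900/27)) = √(453/98 + 8644/27) = √(859343/2646) = √5156058/126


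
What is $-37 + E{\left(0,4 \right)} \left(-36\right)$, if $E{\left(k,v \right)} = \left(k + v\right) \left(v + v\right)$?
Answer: $-1189$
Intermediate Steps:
$E{\left(k,v \right)} = 2 v \left(k + v\right)$ ($E{\left(k,v \right)} = \left(k + v\right) 2 v = 2 v \left(k + v\right)$)
$-37 + E{\left(0,4 \right)} \left(-36\right) = -37 + 2 \cdot 4 \left(0 + 4\right) \left(-36\right) = -37 + 2 \cdot 4 \cdot 4 \left(-36\right) = -37 + 32 \left(-36\right) = -37 - 1152 = -1189$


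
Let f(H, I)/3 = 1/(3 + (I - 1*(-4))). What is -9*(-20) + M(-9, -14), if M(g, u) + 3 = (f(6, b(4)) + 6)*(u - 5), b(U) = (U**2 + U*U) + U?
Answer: 2652/43 ≈ 61.674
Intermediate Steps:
b(U) = U + 2*U**2 (b(U) = (U**2 + U**2) + U = 2*U**2 + U = U + 2*U**2)
f(H, I) = 3/(7 + I) (f(H, I) = 3/(3 + (I - 1*(-4))) = 3/(3 + (I + 4)) = 3/(3 + (4 + I)) = 3/(7 + I))
M(g, u) = -1434/43 + 261*u/43 (M(g, u) = -3 + (3/(7 + 4*(1 + 2*4)) + 6)*(u - 5) = -3 + (3/(7 + 4*(1 + 8)) + 6)*(-5 + u) = -3 + (3/(7 + 4*9) + 6)*(-5 + u) = -3 + (3/(7 + 36) + 6)*(-5 + u) = -3 + (3/43 + 6)*(-5 + u) = -3 + 261*(-5 + u)/43 = -3 + (-1305/43 + 261*u/43) = -1434/43 + 261*u/43)
-9*(-20) + M(-9, -14) = -9*(-20) + (-1434/43 + (261/43)*(-14)) = 180 + (-1434/43 - 3654/43) = 180 - 5088/43 = 2652/43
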